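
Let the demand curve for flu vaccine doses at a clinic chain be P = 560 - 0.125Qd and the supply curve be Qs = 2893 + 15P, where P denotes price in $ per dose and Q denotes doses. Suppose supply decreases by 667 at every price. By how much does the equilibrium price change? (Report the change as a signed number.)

ΔP = 29

Solving each curve for Q: Qd = 4480 - 8P.
Equating demand and supply, 4480 - 8P = 2893 + 15P gives 23P = 1587, so P* = 69.
From the demand curve, Q* = 4480 - 8(69) = 3928.
After the shift, supply is Qs = 2226 + 15P.
Re-solving, 23P = 2254 gives P = 98 and Q = 3696.
ΔP = 98 - 69 = 29.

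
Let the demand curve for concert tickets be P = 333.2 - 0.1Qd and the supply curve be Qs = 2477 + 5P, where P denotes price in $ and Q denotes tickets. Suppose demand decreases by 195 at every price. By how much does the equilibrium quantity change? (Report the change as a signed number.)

Inverting to quantity form: Qd = 3332 - 10P.
Set Qd = Qs: 3332 - 10P = 2477 + 5P, so 855 = 15P and P* = 57.
From the demand curve, Q* = 3332 - 10(57) = 2762.
After the shift, demand is Qd = 3137 - 10P.
The new intersection has 660 = 15P, i.e. P = 44, Q = 2697.
ΔQ = 2697 - 2762 = -65.

ΔQ = -65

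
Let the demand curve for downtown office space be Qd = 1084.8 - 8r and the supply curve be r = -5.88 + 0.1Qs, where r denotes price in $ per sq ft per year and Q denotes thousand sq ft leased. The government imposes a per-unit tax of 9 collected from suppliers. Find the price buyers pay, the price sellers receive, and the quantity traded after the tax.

r_b = 62, r_s = 53, Q = 588.8

Solving each curve for Q: Qs = 58.8 + 10r.
Suppliers keep r_s = r_b - 9 per unit, so supply in terms of the buyer price is Qs = -31.2 + 10r_b.
Equate demand and the shifted supply: 1084.8 - 8r_b = -31.2 + 10r_b, giving 18r_b = 1116, so r_b = 62.
So r_s = 53 and the quantity traded is Q = 1084.8 - 8(62) = 588.8.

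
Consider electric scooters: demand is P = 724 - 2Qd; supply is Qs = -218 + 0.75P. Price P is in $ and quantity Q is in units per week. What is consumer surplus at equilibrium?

Consumer surplus = 16900

In direct form, Qd = 362 - 0.5P.
Equating demand and supply, 362 - 0.5P = -218 + 0.75P gives 1.25P = 580, so P* = 464.
Plugging P* into demand: Q* = 362 - 0.5(464) = 130.
Demand choke price (Qd = 0): P = 362/0.5 = 724. Consumer surplus = ½ × (724 - 464) × 130 = 16900.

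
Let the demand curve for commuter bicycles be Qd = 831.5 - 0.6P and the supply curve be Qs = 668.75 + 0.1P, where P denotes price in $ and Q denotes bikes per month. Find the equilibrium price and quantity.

At equilibrium Qd = Qs, so 831.5 - 0.6P = 668.75 + 0.1P; collecting terms, 162.75 = 0.7P and P* = 232.5.
Substitute back: Q* = 831.5 - 0.6(232.5) = 692.

P* = 232.5, Q* = 692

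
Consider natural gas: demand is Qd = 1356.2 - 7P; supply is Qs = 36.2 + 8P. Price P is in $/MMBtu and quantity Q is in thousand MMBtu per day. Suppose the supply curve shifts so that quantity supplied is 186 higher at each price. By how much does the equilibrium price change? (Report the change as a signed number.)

ΔP = -12.4

Equating demand and supply, 1356.2 - 7P = 36.2 + 8P gives 15P = 1320, so P* = 88.
Substitute back: Q* = 1356.2 - 7(88) = 740.2.
After the shift, supply is Qs = 222.2 + 8P.
The new intersection has 1134 = 15P, i.e. P = 75.6, Q = 827.
ΔP = 75.6 - 88 = -12.4.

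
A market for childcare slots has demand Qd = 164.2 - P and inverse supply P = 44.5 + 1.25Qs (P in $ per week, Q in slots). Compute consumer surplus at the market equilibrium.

In direct form, Qs = -35.6 + 0.8P.
At equilibrium Qd = Qs, so 164.2 - P = -35.6 + 0.8P; collecting terms, 199.8 = 1.8P and P* = 111.
From the demand curve, Q* = 164.2 - 111 = 53.2.
Demand choke price (Qd = 0): P = 164.2. Consumer surplus = ½ × (164.2 - 111) × 53.2 = 1415.12.

Consumer surplus = 1415.12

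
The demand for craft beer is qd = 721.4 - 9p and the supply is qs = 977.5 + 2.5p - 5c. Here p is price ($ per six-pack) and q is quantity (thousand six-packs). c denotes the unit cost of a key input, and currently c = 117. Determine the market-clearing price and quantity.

With c = 117, supply is qs = 392.5 + 2.5p.
At equilibrium qd = qs, so 721.4 - 9p = 392.5 + 2.5p; collecting terms, 328.9 = 11.5p and p* = 28.6.
Substitute back: q* = 721.4 - 9(28.6) = 464.

p* = 28.6, q* = 464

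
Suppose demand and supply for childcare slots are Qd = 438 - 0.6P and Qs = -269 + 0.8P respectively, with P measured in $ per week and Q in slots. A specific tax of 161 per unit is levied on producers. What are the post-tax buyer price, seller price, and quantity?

P_b = 597, P_s = 436, Q = 79.8

Producers keep P_s = P_b - 161 per unit, so supply in terms of the buyer price is Qs = -397.8 + 0.8P_b.
Market clearing requires 438 - 0.6P_b = -397.8 + 0.8P_b; hence 835.8 = 1.4P_b and P_b = 597.
So P_s = 436 and the quantity traded is Q = 438 - 0.6(597) = 79.8.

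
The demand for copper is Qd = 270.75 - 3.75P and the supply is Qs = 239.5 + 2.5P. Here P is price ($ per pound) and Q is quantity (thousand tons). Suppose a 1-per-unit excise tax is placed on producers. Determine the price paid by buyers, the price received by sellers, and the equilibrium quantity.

Producers keep P_s = P_b - 1 per unit, so supply in terms of the buyer price is Qs = 237 + 2.5P_b.
Equate demand and the shifted supply: 270.75 - 3.75P_b = 237 + 2.5P_b, giving 6.25P_b = 33.75, so P_b = 5.4.
So P_s = 4.4 and the quantity traded is Q = 270.75 - 3.75(5.4) = 250.5.

P_b = 5.4, P_s = 4.4, Q = 250.5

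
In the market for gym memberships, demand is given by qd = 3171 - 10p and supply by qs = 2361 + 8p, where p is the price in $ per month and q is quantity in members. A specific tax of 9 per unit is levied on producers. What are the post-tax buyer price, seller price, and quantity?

p_b = 49, p_s = 40, q = 2681

Producers keep p_s = p_b - 9 per unit, so supply in terms of the buyer price is qs = 2289 + 8p_b.
Market clearing requires 3171 - 10p_b = 2289 + 8p_b; hence 882 = 18p_b and p_b = 49.
Then p_s = 49 - 9 = 40 and q = 3171 - 10(49) = 2681.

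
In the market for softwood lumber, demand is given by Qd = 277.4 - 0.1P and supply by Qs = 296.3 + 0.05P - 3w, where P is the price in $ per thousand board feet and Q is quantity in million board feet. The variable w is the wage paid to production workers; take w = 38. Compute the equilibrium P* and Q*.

P* = 634, Q* = 214

With w = 38, supply is Qs = 182.3 + 0.05P.
The market clears where 277.4 - 0.1P = 182.3 + 0.05P. Rearranging, 0.15P = 95.1, hence P* = 634.
From the demand curve, Q* = 277.4 - 0.1(634) = 214.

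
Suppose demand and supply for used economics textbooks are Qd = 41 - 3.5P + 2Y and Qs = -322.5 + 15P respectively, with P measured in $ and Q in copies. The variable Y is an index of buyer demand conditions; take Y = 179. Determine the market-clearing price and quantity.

With Y = 179, demand is Qd = 399 - 3.5P.
Equating demand and supply, 399 - 3.5P = -322.5 + 15P gives 18.5P = 721.5, so P* = 39.
Substitute back: Q* = 399 - 3.5(39) = 262.5.

P* = 39, Q* = 262.5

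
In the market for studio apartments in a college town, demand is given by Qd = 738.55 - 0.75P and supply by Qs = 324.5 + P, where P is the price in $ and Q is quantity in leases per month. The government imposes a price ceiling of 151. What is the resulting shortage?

With P fixed at 151, quantity demanded is 625.3 and quantity supplied is 475.5.
Shortage = Qd - Qs = 625.3 - 475.5 = 149.8.

Shortage = 149.8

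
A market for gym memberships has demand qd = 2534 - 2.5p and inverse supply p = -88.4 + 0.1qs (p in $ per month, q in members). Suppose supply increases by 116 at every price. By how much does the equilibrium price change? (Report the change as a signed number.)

Rewriting in direct form: qs = 884 + 10p.
Set qd = qs: 2534 - 2.5p = 884 + 10p, so 1650 = 12.5p and p* = 132.
Plugging p* into demand: q* = 2534 - 2.5(132) = 2204.
After the shift, supply is qs = 1000 + 10p.
Re-solving, 12.5p = 1534 gives p = 122.72 and q = 2227.2.
Δp = 122.72 - 132 = -9.28.

Δp = -9.28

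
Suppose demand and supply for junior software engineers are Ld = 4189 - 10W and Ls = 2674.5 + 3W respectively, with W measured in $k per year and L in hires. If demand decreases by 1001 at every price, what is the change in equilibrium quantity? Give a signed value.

The market clears where 4189 - 10W = 2674.5 + 3W. Rearranging, 13W = 1514.5, hence W* = 116.5.
Then L* = 4189 - 10(116.5) = 3024.
After the shift, demand is Ld = 3188 - 10W.
Re-solving, 13W = 513.5 gives W = 39.5 and L = 2793.
ΔL = 2793 - 3024 = -231.

ΔL = -231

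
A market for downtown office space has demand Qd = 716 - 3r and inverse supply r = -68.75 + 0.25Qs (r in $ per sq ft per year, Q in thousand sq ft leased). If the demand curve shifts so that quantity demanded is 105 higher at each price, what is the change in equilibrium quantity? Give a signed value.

ΔQ = 60

Solving each curve for Q: Qs = 275 + 4r.
Equating demand and supply, 716 - 3r = 275 + 4r gives 7r = 441, so r* = 63.
Then Q* = 716 - 3(63) = 527.
After the shift, demand is Qd = 821 - 3r.
The new intersection has 546 = 7r, i.e. r = 78, Q = 587.
ΔQ = 587 - 527 = 60.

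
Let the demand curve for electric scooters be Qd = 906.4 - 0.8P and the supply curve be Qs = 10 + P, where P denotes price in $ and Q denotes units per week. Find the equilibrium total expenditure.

Set Qd = Qs: 906.4 - 0.8P = 10 + P, so 896.4 = 1.8P and P* = 498.
Then Q* = 906.4 - 0.8(498) = 508.
Total expenditure = P* × Q* = 498 × 508 = 252984.

Total expenditure = 252984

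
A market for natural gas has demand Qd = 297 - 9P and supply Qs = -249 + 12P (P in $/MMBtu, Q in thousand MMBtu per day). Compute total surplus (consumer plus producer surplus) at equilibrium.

Total surplus = 385.875

Equating demand and supply, 297 - 9P = -249 + 12P gives 21P = 546, so P* = 26.
Then Q* = 297 - 9(26) = 63.
Demand choke price = 33; supply choke price = 20.75. CS = ½(33 - 26)(63) = 220.5; PS = ½(26 - 20.75)(63) = 165.375. Total surplus = 385.875.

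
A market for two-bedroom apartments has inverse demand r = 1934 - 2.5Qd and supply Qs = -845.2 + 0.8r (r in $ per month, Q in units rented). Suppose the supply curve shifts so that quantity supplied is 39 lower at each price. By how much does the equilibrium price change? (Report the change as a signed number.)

Δr = 32.5

Inverting to quantity form: Qd = 773.6 - 0.4r.
Equating demand and supply, 773.6 - 0.4r = -845.2 + 0.8r gives 1.2r = 1618.8, so r* = 1349.
Plugging r* into demand: Q* = 773.6 - 0.4(1349) = 234.
After the shift, supply is Qs = -884.2 + 0.8r.
The new intersection has 1657.8 = 1.2r, i.e. r = 1381.5, Q = 221.
Δr = 1381.5 - 1349 = 32.5.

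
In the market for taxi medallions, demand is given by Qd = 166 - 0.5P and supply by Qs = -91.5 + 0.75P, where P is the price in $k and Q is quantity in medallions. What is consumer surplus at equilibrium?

At equilibrium Qd = Qs, so 166 - 0.5P = -91.5 + 0.75P; collecting terms, 257.5 = 1.25P and P* = 206.
Substitute back: Q* = 166 - 0.5(206) = 63.
Demand choke price (Qd = 0): P = 166/0.5 = 332. Consumer surplus = ½ × (332 - 206) × 63 = 3969.

Consumer surplus = 3969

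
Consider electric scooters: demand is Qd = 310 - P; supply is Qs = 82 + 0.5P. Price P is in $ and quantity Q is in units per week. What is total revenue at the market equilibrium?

Equating demand and supply, 310 - P = 82 + 0.5P gives 1.5P = 228, so P* = 152.
Substitute back: Q* = 310 - 152 = 158.
Total revenue = P* × Q* = 152 × 158 = 24016.

Total revenue = 24016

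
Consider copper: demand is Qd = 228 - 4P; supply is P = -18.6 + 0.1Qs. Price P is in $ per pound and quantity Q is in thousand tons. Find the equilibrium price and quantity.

P* = 3, Q* = 216

Solving each curve for Q: Qs = 186 + 10P.
Set Qd = Qs: 228 - 4P = 186 + 10P, so 42 = 14P and P* = 3.
Plugging P* into demand: Q* = 228 - 4(3) = 216.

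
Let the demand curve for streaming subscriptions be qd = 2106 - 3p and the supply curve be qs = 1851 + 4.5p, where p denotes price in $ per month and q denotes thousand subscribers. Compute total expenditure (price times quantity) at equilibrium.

Total expenditure = 68136

At equilibrium qd = qs, so 2106 - 3p = 1851 + 4.5p; collecting terms, 255 = 7.5p and p* = 34.
Then q* = 2106 - 3(34) = 2004.
Total expenditure = p* × q* = 34 × 2004 = 68136.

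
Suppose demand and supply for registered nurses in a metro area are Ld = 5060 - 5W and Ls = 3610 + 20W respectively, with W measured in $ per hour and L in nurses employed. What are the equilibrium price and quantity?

At equilibrium Ld = Ls, so 5060 - 5W = 3610 + 20W; collecting terms, 1450 = 25W and W* = 58.
Substitute back: L* = 5060 - 5(58) = 4770.

W* = 58, L* = 4770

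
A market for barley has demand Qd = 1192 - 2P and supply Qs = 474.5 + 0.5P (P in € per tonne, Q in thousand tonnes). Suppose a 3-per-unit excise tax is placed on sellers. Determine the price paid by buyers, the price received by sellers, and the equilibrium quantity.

P_b = 287.6, P_s = 284.6, Q = 616.8

The tax drives a wedge P_b - P_s = 3. Substituting P_s = P_b - 3 into supply: Qs = 473 + 0.5P_b.
Set Qd = Qs: 1192 - 2P_b = 473 + 0.5P_b, so 719 = 2.5P_b and P_b = 287.6.
So P_s = 284.6 and the quantity traded is Q = 1192 - 2(287.6) = 616.8.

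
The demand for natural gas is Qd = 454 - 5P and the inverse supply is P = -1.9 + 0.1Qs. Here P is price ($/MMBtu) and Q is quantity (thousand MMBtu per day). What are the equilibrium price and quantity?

Inverting to quantity form: Qs = 19 + 10P.
At equilibrium Qd = Qs, so 454 - 5P = 19 + 10P; collecting terms, 435 = 15P and P* = 29.
Substitute back: Q* = 454 - 5(29) = 309.

P* = 29, Q* = 309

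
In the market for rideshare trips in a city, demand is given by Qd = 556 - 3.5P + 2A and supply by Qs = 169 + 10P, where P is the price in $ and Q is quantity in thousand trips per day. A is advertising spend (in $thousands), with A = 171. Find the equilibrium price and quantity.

With A = 171, demand is Qd = 898 - 3.5P.
Equating demand and supply, 898 - 3.5P = 169 + 10P gives 13.5P = 729, so P* = 54.
Plugging P* into demand: Q* = 898 - 3.5(54) = 709.

P* = 54, Q* = 709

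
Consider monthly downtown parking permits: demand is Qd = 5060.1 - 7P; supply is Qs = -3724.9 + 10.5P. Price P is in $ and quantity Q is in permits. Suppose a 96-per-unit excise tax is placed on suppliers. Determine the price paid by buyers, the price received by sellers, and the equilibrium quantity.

With a tax of 96 on suppliers, they supply based on the net price P_s = P_b - 96, so Qs = -4732.9 + 10.5P_b.
Market clearing requires 5060.1 - 7P_b = -4732.9 + 10.5P_b; hence 9793 = 17.5P_b and P_b = 559.6.
Then P_s = 559.6 - 96 = 463.6 and Q = 5060.1 - 7(559.6) = 1142.9.

P_b = 559.6, P_s = 463.6, Q = 1142.9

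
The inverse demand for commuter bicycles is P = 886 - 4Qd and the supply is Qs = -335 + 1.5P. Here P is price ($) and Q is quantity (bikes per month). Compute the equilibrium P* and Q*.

P* = 318, Q* = 142

Solving each curve for Q: Qd = 221.5 - 0.25P.
The market clears where 221.5 - 0.25P = -335 + 1.5P. Rearranging, 1.75P = 556.5, hence P* = 318.
From the demand curve, Q* = 221.5 - 0.25(318) = 142.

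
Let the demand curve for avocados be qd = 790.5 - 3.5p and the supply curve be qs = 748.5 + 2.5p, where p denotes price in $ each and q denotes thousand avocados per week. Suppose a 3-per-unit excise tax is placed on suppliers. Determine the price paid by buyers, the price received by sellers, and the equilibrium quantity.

p_b = 8.25, p_s = 5.25, q = 761.625

The tax drives a wedge p_b - p_s = 3. Substituting p_s = p_b - 3 into supply: qs = 741 + 2.5p_b.
Set qd = qs: 790.5 - 3.5p_b = 741 + 2.5p_b, so 49.5 = 6p_b and p_b = 8.25.
Then p_s = 8.25 - 3 = 5.25 and q = 790.5 - 3.5(8.25) = 761.625.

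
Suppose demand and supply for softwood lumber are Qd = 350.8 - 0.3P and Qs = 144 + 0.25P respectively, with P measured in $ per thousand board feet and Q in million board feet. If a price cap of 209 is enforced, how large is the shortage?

Shortage = 91.85

Evaluating both curves at the ceiling price 209 gives Qd = 288.1, Qs = 196.25.
Shortage = Qd - Qs = 288.1 - 196.25 = 91.85.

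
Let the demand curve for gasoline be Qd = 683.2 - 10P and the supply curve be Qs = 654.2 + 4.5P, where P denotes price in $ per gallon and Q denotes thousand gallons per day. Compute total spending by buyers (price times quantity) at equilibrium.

Total spending by buyers = 1326.4

The market clears where 683.2 - 10P = 654.2 + 4.5P. Rearranging, 14.5P = 29, hence P* = 2.
Then Q* = 683.2 - 10(2) = 663.2.
Total spending by buyers = P* × Q* = 2 × 663.2 = 1326.4.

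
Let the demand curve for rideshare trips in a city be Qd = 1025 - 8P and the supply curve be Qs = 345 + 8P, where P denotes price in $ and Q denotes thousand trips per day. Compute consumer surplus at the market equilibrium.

Consumer surplus = 29326.5625

At equilibrium Qd = Qs, so 1025 - 8P = 345 + 8P; collecting terms, 680 = 16P and P* = 42.5.
From the demand curve, Q* = 1025 - 8(42.5) = 685.
Demand choke price (Qd = 0): P = 1025/8 = 128.125. Consumer surplus = ½ × (128.125 - 42.5) × 685 = 29326.5625.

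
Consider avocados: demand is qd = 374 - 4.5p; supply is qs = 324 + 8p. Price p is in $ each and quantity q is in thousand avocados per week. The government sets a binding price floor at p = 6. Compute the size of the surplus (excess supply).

With p fixed at 6, quantity demanded is 347 and quantity supplied is 372.
Surplus = qs - qd = 372 - 347 = 25.

Surplus = 25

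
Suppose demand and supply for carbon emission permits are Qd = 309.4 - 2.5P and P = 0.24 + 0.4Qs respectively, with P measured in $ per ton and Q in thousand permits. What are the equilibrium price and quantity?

Rewriting in direct form: Qs = -0.6 + 2.5P.
The market clears where 309.4 - 2.5P = -0.6 + 2.5P. Rearranging, 5P = 310, hence P* = 62.
Substitute back: Q* = 309.4 - 2.5(62) = 154.4.

P* = 62, Q* = 154.4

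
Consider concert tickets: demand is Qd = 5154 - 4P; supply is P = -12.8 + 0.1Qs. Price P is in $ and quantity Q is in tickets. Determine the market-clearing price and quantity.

In direct form, Qs = 128 + 10P.
Equating demand and supply, 5154 - 4P = 128 + 10P gives 14P = 5026, so P* = 359.
From the demand curve, Q* = 5154 - 4(359) = 3718.

P* = 359, Q* = 3718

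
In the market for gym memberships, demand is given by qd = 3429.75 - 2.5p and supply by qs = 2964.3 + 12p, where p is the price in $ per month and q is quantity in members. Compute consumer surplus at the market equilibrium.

Consumer surplus = 2243830.05

Equating demand and supply, 3429.75 - 2.5p = 2964.3 + 12p gives 14.5p = 465.45, so p* = 32.1.
From the demand curve, q* = 3429.75 - 2.5(32.1) = 3349.5.
Demand choke price (qd = 0): p = 3429.75/2.5 = 1371.9. Consumer surplus = ½ × (1371.9 - 32.1) × 3349.5 = 2243830.05.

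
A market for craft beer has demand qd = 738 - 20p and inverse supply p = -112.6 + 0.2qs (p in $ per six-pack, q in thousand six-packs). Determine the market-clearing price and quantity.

p* = 7, q* = 598

Solving each curve for q: qs = 563 + 5p.
At equilibrium qd = qs, so 738 - 20p = 563 + 5p; collecting terms, 175 = 25p and p* = 7.
From the demand curve, q* = 738 - 20(7) = 598.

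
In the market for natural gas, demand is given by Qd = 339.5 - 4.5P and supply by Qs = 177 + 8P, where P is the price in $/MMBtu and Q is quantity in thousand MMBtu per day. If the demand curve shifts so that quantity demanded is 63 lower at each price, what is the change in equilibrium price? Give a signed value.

ΔP = -5.04

At equilibrium Qd = Qs, so 339.5 - 4.5P = 177 + 8P; collecting terms, 162.5 = 12.5P and P* = 13.
From the demand curve, Q* = 339.5 - 4.5(13) = 281.
After the shift, demand is Qd = 276.5 - 4.5P.
Re-solving, 12.5P = 99.5 gives P = 7.96 and Q = 240.68.
ΔP = 7.96 - 13 = -5.04.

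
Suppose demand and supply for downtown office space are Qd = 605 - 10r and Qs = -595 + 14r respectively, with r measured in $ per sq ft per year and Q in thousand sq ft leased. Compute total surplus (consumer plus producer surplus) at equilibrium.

Total surplus = 945

The market clears where 605 - 10r = -595 + 14r. Rearranging, 24r = 1200, hence r* = 50.
Then Q* = 605 - 10(50) = 105.
Demand choke price = 60.5; supply choke price = 42.5. CS = ½(60.5 - 50)(105) = 551.25; PS = ½(50 - 42.5)(105) = 393.75. Total surplus = 945.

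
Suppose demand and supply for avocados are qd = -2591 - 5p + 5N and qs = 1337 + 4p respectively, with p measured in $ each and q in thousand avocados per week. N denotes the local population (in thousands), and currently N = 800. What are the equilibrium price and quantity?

With N = 800, demand is qd = 1409 - 5p.
The market clears where 1409 - 5p = 1337 + 4p. Rearranging, 9p = 72, hence p* = 8.
Plugging p* into demand: q* = 1409 - 5(8) = 1369.

p* = 8, q* = 1369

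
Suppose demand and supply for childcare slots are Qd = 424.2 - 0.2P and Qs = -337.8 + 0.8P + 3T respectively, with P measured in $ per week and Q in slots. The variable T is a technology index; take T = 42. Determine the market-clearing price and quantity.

P* = 636, Q* = 297

With T = 42, supply is Qs = -211.8 + 0.8P.
Set Qd = Qs: 424.2 - 0.2P = -211.8 + 0.8P, so 636 = P and P* = 636.
Substitute back: Q* = 424.2 - 0.2(636) = 297.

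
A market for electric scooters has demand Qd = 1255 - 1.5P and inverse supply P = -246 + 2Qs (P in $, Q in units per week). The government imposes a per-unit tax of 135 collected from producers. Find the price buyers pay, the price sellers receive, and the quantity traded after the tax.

P_b = 599.75, P_s = 464.75, Q = 355.375

Solving each curve for Q: Qs = 123 + 0.5P.
The tax drives a wedge P_b - P_s = 135. Substituting P_s = P_b - 135 into supply: Qs = 55.5 + 0.5P_b.
Equate demand and the shifted supply: 1255 - 1.5P_b = 55.5 + 0.5P_b, giving 2P_b = 1199.5, so P_b = 599.75.
Then P_s = 599.75 - 135 = 464.75 and Q = 1255 - 1.5(599.75) = 355.375.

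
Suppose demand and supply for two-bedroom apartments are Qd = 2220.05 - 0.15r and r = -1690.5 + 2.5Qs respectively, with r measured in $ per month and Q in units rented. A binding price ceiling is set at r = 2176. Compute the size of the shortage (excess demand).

Shortage = 347.05

Inverting to quantity form: Qs = 676.2 + 0.4r.
With r fixed at 2176, quantity demanded is 1893.65 and quantity supplied is 1546.6.
Shortage = Qd - Qs = 1893.65 - 1546.6 = 347.05.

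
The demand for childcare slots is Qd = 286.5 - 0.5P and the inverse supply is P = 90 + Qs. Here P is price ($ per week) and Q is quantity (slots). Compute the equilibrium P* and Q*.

Rewriting in direct form: Qs = -90 + P.
Equating demand and supply, 286.5 - 0.5P = -90 + P gives 1.5P = 376.5, so P* = 251.
Plugging P* into demand: Q* = 286.5 - 0.5(251) = 161.

P* = 251, Q* = 161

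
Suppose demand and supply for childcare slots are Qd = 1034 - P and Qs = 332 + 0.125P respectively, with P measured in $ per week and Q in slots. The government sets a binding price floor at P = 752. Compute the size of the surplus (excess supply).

Surplus = 144

With P fixed at 752, quantity demanded is 282 and quantity supplied is 426.
Surplus = Qs - Qd = 426 - 282 = 144.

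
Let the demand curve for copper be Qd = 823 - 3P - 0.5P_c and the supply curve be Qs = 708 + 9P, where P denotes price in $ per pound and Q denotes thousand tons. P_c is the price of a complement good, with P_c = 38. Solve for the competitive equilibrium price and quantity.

P* = 8, Q* = 780

With P_c = 38, demand is Qd = 804 - 3P.
Equating demand and supply, 804 - 3P = 708 + 9P gives 12P = 96, so P* = 8.
Then Q* = 804 - 3(8) = 780.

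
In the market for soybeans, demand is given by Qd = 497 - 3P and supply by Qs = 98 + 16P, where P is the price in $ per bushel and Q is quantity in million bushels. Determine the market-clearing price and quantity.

P* = 21, Q* = 434

Equating demand and supply, 497 - 3P = 98 + 16P gives 19P = 399, so P* = 21.
Plugging P* into demand: Q* = 497 - 3(21) = 434.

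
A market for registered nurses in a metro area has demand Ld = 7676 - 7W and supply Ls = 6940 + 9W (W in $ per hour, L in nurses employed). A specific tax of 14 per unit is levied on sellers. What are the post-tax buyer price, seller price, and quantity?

W_b = 53.875, W_s = 39.875, L = 7298.875

Sellers keep W_s = W_b - 14 per unit, so supply in terms of the buyer price is Ls = 6814 + 9W_b.
Market clearing requires 7676 - 7W_b = 6814 + 9W_b; hence 862 = 16W_b and W_b = 53.875.
Then W_s = 53.875 - 14 = 39.875 and L = 7676 - 7(53.875) = 7298.875.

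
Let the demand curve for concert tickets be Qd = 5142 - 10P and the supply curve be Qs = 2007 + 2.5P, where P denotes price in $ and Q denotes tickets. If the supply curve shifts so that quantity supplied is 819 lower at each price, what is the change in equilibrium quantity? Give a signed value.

ΔQ = -655.2

Equating demand and supply, 5142 - 10P = 2007 + 2.5P gives 12.5P = 3135, so P* = 250.8.
Substitute back: Q* = 5142 - 10(250.8) = 2634.
After the shift, supply is Qs = 1188 + 2.5P.
New equilibrium: 3954 = 12.5P, so P = 316.32 and Q = 1978.8.
ΔQ = 1978.8 - 2634 = -655.2.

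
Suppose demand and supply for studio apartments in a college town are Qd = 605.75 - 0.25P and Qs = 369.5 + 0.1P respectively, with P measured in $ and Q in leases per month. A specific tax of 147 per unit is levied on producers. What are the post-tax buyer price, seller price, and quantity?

P_b = 717, P_s = 570, Q = 426.5

With a tax of 147 on producers, they supply based on the net price P_s = P_b - 147, so Qs = 354.8 + 0.1P_b.
Market clearing requires 605.75 - 0.25P_b = 354.8 + 0.1P_b; hence 250.95 = 0.35P_b and P_b = 717.
So P_s = 570 and the quantity traded is Q = 605.75 - 0.25(717) = 426.5.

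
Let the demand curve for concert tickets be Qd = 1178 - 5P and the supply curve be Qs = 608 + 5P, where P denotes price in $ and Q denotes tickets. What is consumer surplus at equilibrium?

Equating demand and supply, 1178 - 5P = 608 + 5P gives 10P = 570, so P* = 57.
Then Q* = 1178 - 5(57) = 893.
Demand choke price (Qd = 0): P = 1178/5 = 235.6. Consumer surplus = ½ × (235.6 - 57) × 893 = 79744.9.

Consumer surplus = 79744.9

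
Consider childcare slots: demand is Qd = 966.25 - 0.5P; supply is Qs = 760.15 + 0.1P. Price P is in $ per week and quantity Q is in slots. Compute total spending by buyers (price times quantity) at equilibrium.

Total spending by buyers = 272910.75

The market clears where 966.25 - 0.5P = 760.15 + 0.1P. Rearranging, 0.6P = 206.1, hence P* = 343.5.
Plugging P* into demand: Q* = 966.25 - 0.5(343.5) = 794.5.
Total spending by buyers = P* × Q* = 343.5 × 794.5 = 272910.75.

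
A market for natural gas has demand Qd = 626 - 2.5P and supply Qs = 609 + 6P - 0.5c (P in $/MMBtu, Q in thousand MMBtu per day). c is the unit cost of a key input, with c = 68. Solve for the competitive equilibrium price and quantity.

With c = 68, supply is Qs = 575 + 6P.
The market clears where 626 - 2.5P = 575 + 6P. Rearranging, 8.5P = 51, hence P* = 6.
Plugging P* into demand: Q* = 626 - 2.5(6) = 611.

P* = 6, Q* = 611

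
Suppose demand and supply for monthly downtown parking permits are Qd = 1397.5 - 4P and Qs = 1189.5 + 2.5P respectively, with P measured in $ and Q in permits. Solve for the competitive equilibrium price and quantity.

P* = 32, Q* = 1269.5

Equating demand and supply, 1397.5 - 4P = 1189.5 + 2.5P gives 6.5P = 208, so P* = 32.
Plugging P* into demand: Q* = 1397.5 - 4(32) = 1269.5.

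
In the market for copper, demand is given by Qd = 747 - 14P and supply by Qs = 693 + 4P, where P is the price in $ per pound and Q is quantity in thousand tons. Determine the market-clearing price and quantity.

Equating demand and supply, 747 - 14P = 693 + 4P gives 18P = 54, so P* = 3.
From the demand curve, Q* = 747 - 14(3) = 705.

P* = 3, Q* = 705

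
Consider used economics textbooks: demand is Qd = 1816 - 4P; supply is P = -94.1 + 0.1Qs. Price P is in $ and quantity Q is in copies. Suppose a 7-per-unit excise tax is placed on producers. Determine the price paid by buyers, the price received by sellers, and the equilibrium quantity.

P_b = 67.5, P_s = 60.5, Q = 1546

In direct form, Qs = 941 + 10P.
With a tax of 7 on producers, they supply based on the net price P_s = P_b - 7, so Qs = 871 + 10P_b.
Market clearing requires 1816 - 4P_b = 871 + 10P_b; hence 945 = 14P_b and P_b = 67.5.
So P_s = 60.5 and the quantity traded is Q = 1816 - 4(67.5) = 1546.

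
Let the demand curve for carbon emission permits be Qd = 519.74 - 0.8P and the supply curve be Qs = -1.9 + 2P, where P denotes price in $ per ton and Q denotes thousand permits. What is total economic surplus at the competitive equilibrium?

At equilibrium Qd = Qs, so 519.74 - 0.8P = -1.9 + 2P; collecting terms, 521.64 = 2.8P and P* = 186.3.
Then Q* = 519.74 - 0.8(186.3) = 370.7.
Demand choke price = 649.675; supply choke price = 0.95. CS = ½(649.675 - 186.3)(370.7) = 85886.55625; PS = ½(186.3 - 0.95)(370.7) = 34354.6225. Total surplus = 120241.17875.

Total surplus = 120241.17875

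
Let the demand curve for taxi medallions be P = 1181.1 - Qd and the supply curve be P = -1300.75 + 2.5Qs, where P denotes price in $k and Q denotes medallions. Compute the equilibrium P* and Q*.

Solving each curve for Q: Qd = 1181.1 - P and Qs = 520.3 + 0.4P.
Equating demand and supply, 1181.1 - P = 520.3 + 0.4P gives 1.4P = 660.8, so P* = 472.
Plugging P* into demand: Q* = 1181.1 - 472 = 709.1.

P* = 472, Q* = 709.1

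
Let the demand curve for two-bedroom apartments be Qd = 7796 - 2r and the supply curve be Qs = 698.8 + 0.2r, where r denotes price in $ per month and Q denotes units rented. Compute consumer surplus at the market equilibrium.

Consumer surplus = 451584

The market clears where 7796 - 2r = 698.8 + 0.2r. Rearranging, 2.2r = 7097.2, hence r* = 3226.
Plugging r* into demand: Q* = 7796 - 2(3226) = 1344.
Demand choke price (Qd = 0): r = 7796/2 = 3898. Consumer surplus = ½ × (3898 - 3226) × 1344 = 451584.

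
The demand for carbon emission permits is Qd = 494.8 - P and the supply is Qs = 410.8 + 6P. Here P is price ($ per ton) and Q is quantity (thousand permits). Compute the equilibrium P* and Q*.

P* = 12, Q* = 482.8

The market clears where 494.8 - P = 410.8 + 6P. Rearranging, 7P = 84, hence P* = 12.
From the demand curve, Q* = 494.8 - 12 = 482.8.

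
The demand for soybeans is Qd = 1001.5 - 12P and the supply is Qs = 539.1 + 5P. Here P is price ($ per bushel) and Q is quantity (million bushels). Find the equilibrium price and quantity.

At equilibrium Qd = Qs, so 1001.5 - 12P = 539.1 + 5P; collecting terms, 462.4 = 17P and P* = 27.2.
Then Q* = 1001.5 - 12(27.2) = 675.1.

P* = 27.2, Q* = 675.1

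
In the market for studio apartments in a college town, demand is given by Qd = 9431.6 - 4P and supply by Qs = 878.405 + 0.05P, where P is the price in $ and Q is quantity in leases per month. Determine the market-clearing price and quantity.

P* = 2111.9, Q* = 984

The market clears where 9431.6 - 4P = 878.405 + 0.05P. Rearranging, 4.05P = 8553.195, hence P* = 2111.9.
Plugging P* into demand: Q* = 9431.6 - 4(2111.9) = 984.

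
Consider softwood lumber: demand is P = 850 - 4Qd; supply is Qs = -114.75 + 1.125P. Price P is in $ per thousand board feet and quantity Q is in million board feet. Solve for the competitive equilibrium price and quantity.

In direct form, Qd = 212.5 - 0.25P.
Equating demand and supply, 212.5 - 0.25P = -114.75 + 1.125P gives 1.375P = 327.25, so P* = 238.
Plugging P* into demand: Q* = 212.5 - 0.25(238) = 153.

P* = 238, Q* = 153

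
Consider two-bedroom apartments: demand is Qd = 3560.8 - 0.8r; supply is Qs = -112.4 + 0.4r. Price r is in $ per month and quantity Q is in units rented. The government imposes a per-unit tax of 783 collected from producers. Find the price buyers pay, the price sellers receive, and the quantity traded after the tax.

r_b = 3322, r_s = 2539, Q = 903.2

Producers keep r_s = r_b - 783 per unit, so supply in terms of the buyer price is Qs = -425.6 + 0.4r_b.
Equate demand and the shifted supply: 3560.8 - 0.8r_b = -425.6 + 0.4r_b, giving 1.2r_b = 3986.4, so r_b = 3322.
So r_s = 2539 and the quantity traded is Q = 3560.8 - 0.8(3322) = 903.2.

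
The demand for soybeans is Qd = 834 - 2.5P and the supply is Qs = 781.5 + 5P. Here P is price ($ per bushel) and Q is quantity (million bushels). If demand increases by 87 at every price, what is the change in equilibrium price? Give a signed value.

ΔP = 11.6

The market clears where 834 - 2.5P = 781.5 + 5P. Rearranging, 7.5P = 52.5, hence P* = 7.
Substitute back: Q* = 834 - 2.5(7) = 816.5.
After the shift, demand is Qd = 921 - 2.5P.
Re-solving, 7.5P = 139.5 gives P = 18.6 and Q = 874.5.
ΔP = 18.6 - 7 = 11.6.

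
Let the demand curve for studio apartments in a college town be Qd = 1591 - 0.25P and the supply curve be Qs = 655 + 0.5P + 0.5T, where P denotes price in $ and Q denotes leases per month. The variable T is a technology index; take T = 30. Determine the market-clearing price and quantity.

P* = 1228, Q* = 1284

With T = 30, supply is Qs = 670 + 0.5P.
The market clears where 1591 - 0.25P = 670 + 0.5P. Rearranging, 0.75P = 921, hence P* = 1228.
Substitute back: Q* = 1591 - 0.25(1228) = 1284.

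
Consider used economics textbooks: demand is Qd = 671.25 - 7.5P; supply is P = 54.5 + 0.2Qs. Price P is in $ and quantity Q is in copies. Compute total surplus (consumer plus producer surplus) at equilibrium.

Total surplus = 1837.5

In direct form, Qs = -272.5 + 5P.
Equating demand and supply, 671.25 - 7.5P = -272.5 + 5P gives 12.5P = 943.75, so P* = 75.5.
From the demand curve, Q* = 671.25 - 7.5(75.5) = 105.
Demand choke price = 89.5; supply choke price = 54.5. CS = ½(89.5 - 75.5)(105) = 735; PS = ½(75.5 - 54.5)(105) = 1102.5. Total surplus = 1837.5.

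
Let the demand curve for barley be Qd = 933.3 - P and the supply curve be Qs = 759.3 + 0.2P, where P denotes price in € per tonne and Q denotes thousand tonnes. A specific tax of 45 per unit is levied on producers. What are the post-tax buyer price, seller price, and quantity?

P_b = 152.5, P_s = 107.5, Q = 780.8

The tax drives a wedge P_b - P_s = 45. Substituting P_s = P_b - 45 into supply: Qs = 750.3 + 0.2P_b.
Equate demand and the shifted supply: 933.3 - P_b = 750.3 + 0.2P_b, giving 1.2P_b = 183, so P_b = 152.5.
Then P_s = 152.5 - 45 = 107.5 and Q = 933.3 - 152.5 = 780.8.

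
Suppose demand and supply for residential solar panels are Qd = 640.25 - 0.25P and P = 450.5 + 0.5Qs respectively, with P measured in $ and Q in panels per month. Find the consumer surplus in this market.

Solving each curve for Q: Qs = -901 + 2P.
The market clears where 640.25 - 0.25P = -901 + 2P. Rearranging, 2.25P = 1541.25, hence P* = 685.
Plugging P* into demand: Q* = 640.25 - 0.25(685) = 469.
Demand choke price (Qd = 0): P = 640.25/0.25 = 2561. Consumer surplus = ½ × (2561 - 685) × 469 = 439922.

Consumer surplus = 439922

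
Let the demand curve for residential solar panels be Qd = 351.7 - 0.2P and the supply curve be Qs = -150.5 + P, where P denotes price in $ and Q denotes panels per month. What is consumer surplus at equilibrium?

Consumer surplus = 179560

Equating demand and supply, 351.7 - 0.2P = -150.5 + P gives 1.2P = 502.2, so P* = 418.5.
Then Q* = 351.7 - 0.2(418.5) = 268.
Demand choke price (Qd = 0): P = 351.7/0.2 = 1758.5. Consumer surplus = ½ × (1758.5 - 418.5) × 268 = 179560.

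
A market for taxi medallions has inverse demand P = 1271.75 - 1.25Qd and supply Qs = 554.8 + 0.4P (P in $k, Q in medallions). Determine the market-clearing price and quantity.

Inverting to quantity form: Qd = 1017.4 - 0.8P.
At equilibrium Qd = Qs, so 1017.4 - 0.8P = 554.8 + 0.4P; collecting terms, 462.6 = 1.2P and P* = 385.5.
Substitute back: Q* = 1017.4 - 0.8(385.5) = 709.

P* = 385.5, Q* = 709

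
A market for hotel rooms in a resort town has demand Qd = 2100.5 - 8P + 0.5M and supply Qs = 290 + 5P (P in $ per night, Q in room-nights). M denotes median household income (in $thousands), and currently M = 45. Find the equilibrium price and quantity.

With M = 45, demand is Qd = 2123 - 8P.
Set Qd = Qs: 2123 - 8P = 290 + 5P, so 1833 = 13P and P* = 141.
Then Q* = 2123 - 8(141) = 995.

P* = 141, Q* = 995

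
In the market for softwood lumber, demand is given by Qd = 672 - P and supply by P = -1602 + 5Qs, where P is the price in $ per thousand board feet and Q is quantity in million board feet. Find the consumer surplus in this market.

In direct form, Qs = 320.4 + 0.2P.
The market clears where 672 - P = 320.4 + 0.2P. Rearranging, 1.2P = 351.6, hence P* = 293.
Plugging P* into demand: Q* = 672 - 293 = 379.
Demand choke price (Qd = 0): P = 672. Consumer surplus = ½ × (672 - 293) × 379 = 71820.5.

Consumer surplus = 71820.5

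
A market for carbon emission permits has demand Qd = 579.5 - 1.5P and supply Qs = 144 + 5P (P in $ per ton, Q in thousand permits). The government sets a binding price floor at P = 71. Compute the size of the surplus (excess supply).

Surplus = 26

At P = 71: Qd = 473 and Qs = 499.
Surplus = Qs - Qd = 499 - 473 = 26.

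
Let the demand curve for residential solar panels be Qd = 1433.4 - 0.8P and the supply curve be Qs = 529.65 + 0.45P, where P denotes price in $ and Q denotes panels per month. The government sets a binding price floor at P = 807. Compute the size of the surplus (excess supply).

Surplus = 105

Evaluating both curves at the floor price 807 gives Qd = 787.8, Qs = 892.8.
Surplus = Qs - Qd = 892.8 - 787.8 = 105.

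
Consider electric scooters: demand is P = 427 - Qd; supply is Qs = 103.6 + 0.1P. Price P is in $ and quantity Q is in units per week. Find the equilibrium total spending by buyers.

In direct form, Qd = 427 - P.
Equating demand and supply, 427 - P = 103.6 + 0.1P gives 1.1P = 323.4, so P* = 294.
Then Q* = 427 - 294 = 133.
Total spending by buyers = P* × Q* = 294 × 133 = 39102.

Total spending by buyers = 39102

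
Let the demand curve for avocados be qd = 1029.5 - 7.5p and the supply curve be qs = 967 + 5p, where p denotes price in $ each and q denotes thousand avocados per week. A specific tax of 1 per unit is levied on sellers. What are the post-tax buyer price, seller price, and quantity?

p_b = 5.4, p_s = 4.4, q = 989

With a tax of 1 on sellers, they supply based on the net price p_s = p_b - 1, so qs = 962 + 5p_b.
Set qd = qs: 1029.5 - 7.5p_b = 962 + 5p_b, so 67.5 = 12.5p_b and p_b = 5.4.
So p_s = 4.4 and the quantity traded is q = 1029.5 - 7.5(5.4) = 989.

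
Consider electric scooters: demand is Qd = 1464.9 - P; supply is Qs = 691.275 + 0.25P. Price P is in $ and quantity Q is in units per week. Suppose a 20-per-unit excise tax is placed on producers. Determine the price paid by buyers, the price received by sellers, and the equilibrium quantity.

With a tax of 20 on producers, they supply based on the net price P_s = P_b - 20, so Qs = 686.275 + 0.25P_b.
Market clearing requires 1464.9 - P_b = 686.275 + 0.25P_b; hence 778.625 = 1.25P_b and P_b = 622.9.
Then P_s = 622.9 - 20 = 602.9 and Q = 1464.9 - 622.9 = 842.

P_b = 622.9, P_s = 602.9, Q = 842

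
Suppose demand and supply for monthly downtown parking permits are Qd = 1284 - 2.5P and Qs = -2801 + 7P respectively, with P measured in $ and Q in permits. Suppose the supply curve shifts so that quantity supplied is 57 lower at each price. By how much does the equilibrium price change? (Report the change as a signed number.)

Equating demand and supply, 1284 - 2.5P = -2801 + 7P gives 9.5P = 4085, so P* = 430.
Then Q* = 1284 - 2.5(430) = 209.
After the shift, supply is Qs = -2858 + 7P.
New equilibrium: 4142 = 9.5P, so P = 436 and Q = 194.
ΔP = 436 - 430 = 6.

ΔP = 6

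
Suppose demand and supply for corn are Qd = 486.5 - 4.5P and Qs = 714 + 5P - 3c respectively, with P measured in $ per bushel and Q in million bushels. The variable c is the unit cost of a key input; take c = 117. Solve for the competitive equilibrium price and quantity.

P* = 13, Q* = 428

With c = 117, supply is Qs = 363 + 5P.
At equilibrium Qd = Qs, so 486.5 - 4.5P = 363 + 5P; collecting terms, 123.5 = 9.5P and P* = 13.
Substitute back: Q* = 486.5 - 4.5(13) = 428.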